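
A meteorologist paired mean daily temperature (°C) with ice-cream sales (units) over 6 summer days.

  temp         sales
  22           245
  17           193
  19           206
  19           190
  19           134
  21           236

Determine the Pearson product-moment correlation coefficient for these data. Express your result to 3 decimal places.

0.627

n = 6, Σx = 117, Σy = 1204, Σx² = 2297, Σy² = 249462, Σxy = 23697
nΣxy − ΣxΣy = 142182 − 140868 = 1314
nΣx² − (Σx)² = 13782 − 13689 = 93; nΣy² − (Σy)² = 1496772 − 1449616 = 47156
r = 1314 / √(93 × 47156) = 1314 / 2094.1605 ≈ 0.627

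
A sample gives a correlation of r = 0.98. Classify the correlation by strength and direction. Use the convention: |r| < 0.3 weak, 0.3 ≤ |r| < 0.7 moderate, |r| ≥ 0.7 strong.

r = 0.98 > 0 so the relationship is positive.
|r| = 0.98, which falls in the strong range.

strong positive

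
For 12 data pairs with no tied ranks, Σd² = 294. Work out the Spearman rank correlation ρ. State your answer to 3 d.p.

-0.028

ρ = 1 − 6Σd² / [n(n²−1)] = 1 − 6×294 / (12×143)
  = 1 − 1764/1716 = 1 − 1.0280 ≈ -0.028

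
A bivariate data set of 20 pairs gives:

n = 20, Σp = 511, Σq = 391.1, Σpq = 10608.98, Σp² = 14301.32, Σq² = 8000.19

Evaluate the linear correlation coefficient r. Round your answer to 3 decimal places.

0.931

r = (nΣpq − ΣpΣq) / √[(nΣp² − (Σp)²)(nΣq² − (Σq)²)]
Numerator: 20×10608.98 − 511×391.1 = 12327.5
Denominator: √[(286026.4 − 261121)(160003.8 − 152959.21)] = √[24905.4 × 7044.59] = 13245.6911
r = 12327.5 / 13245.6911 ≈ 0.931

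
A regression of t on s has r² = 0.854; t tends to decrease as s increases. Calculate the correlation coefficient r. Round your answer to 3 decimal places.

-0.924

|r| = √0.854 = 0.924
The association is negative, so r = −0.924.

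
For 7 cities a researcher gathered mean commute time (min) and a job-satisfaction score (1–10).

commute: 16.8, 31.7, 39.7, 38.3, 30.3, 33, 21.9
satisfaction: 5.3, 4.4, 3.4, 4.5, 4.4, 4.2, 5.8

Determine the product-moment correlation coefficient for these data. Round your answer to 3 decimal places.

-0.852

n = 7, Σx = 211.7, Σy = 32, Σx² = 6816.81, Σy² = 149.9, Σxy = 934.79
nΣxy − ΣxΣy = 6543.53 − 6774.4 = -230.87
nΣx² − (Σx)² = 47717.67 − 44816.89 = 2900.78; nΣy² − (Σy)² = 1049.3 − 1024 = 25.3
r = -230.87 / √(2900.78 × 25.3) = -230.87 / 270.9054 ≈ -0.852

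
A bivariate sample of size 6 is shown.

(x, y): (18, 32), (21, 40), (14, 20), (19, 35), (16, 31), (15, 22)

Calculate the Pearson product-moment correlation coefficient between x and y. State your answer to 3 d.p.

n = 6, Σx = 103, Σy = 180, Σx² = 1803, Σy² = 5694, Σxy = 3187
nΣxy − ΣxΣy = 19122 − 18540 = 582
nΣx² − (Σx)² = 10818 − 10609 = 209; nΣy² − (Σy)² = 34164 − 32400 = 1764
r = 582 / √(209 × 1764) = 582 / 607.1870 ≈ 0.959

0.959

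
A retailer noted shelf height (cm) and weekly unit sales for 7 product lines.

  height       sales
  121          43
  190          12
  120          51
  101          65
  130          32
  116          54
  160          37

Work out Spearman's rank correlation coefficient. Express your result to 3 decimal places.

-0.964

Rank height: 4, 7, 3, 1, 5, 2, 6
Rank sales: 4, 1, 5, 7, 2, 6, 3
d = rank(height) − rank(sales): 0, 6, -2, -6, 3, -4, 3; Σd² = 110
ρ = 1 − 6Σd² / [n(n²−1)] = 1 − 6×110 / (7×48) = 1 − 660/336 ≈ -0.964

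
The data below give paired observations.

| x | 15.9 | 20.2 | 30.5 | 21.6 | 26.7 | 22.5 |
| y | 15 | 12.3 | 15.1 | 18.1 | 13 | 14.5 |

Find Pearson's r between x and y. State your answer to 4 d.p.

-0.0654

n = 6, Σx = 137.4, Σy = 88, Σx² = 3276.8, Σy² = 1311.16, Σxy = 2011.82
nΣxy − ΣxΣy = 12070.92 − 12091.2 = -20.28
nΣx² − (Σx)² = 19660.8 − 18878.76 = 782.04; nΣy² − (Σy)² = 7866.96 − 7744 = 122.96
r = -20.28 / √(782.04 × 122.96) = -20.28 / 310.0962 ≈ -0.0654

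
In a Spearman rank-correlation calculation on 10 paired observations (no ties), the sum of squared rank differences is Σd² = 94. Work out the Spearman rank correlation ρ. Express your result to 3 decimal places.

0.430

ρ = 1 − 6Σd² / [n(n²−1)] = 1 − 6×94 / (10×99)
  = 1 − 564/990 = 1 − 0.5697 ≈ 0.430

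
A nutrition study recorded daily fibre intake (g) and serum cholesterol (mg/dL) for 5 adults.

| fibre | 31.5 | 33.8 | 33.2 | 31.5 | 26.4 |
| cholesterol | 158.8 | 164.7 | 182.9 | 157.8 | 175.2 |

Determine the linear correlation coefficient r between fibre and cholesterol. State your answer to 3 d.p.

-0.151

n = 5, Σx = 156.4, Σy = 839.4, Σx² = 4926.14, Σy² = 141391.82, Σxy = 26237.32
nΣxy − ΣxΣy = 131186.6 − 131282.16 = -95.56
nΣx² − (Σx)² = 24630.7 − 24460.96 = 169.74; nΣy² − (Σy)² = 706959.1 − 704592.36 = 2366.74
r = -95.56 / √(169.74 × 2366.74) = -95.56 / 633.8221 ≈ -0.151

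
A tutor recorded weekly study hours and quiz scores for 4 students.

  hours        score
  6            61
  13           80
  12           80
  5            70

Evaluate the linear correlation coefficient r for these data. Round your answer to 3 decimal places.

n = 4, Σx = 36, Σy = 291, Σx² = 374, Σy² = 21421, Σxy = 2716
nΣxy − ΣxΣy = 10864 − 10476 = 388
nΣx² − (Σx)² = 1496 − 1296 = 200; nΣy² − (Σy)² = 85684 − 84681 = 1003
r = 388 / √(200 × 1003) = 388 / 447.8839 ≈ 0.866

0.866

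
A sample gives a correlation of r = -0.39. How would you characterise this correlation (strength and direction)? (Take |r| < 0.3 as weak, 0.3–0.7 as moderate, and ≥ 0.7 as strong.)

r = -0.39 < 0 so the relationship is negative.
|r| = 0.39, which falls in the moderate range.

moderate negative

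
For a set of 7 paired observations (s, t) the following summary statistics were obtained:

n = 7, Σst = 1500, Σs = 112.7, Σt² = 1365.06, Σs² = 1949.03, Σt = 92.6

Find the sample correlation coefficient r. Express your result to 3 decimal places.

r = (nΣst − ΣsΣt) / √[(nΣs² − (Σs)²)(nΣt² − (Σt)²)]
Numerator: 7×1500 − 112.7×92.6 = 63.98
Denominator: √[(13643.21 − 12701.29)(9555.42 − 8574.76)] = √[941.92 × 980.66] = 961.0948
r = 63.98 / 961.0948 ≈ 0.067

0.067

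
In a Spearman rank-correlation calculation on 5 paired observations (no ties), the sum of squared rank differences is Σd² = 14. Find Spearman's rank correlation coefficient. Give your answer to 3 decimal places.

0.300

ρ = 1 − 6Σd² / [n(n²−1)] = 1 − 6×14 / (5×24)
  = 1 − 84/120 = 1 − 0.7000 ≈ 0.300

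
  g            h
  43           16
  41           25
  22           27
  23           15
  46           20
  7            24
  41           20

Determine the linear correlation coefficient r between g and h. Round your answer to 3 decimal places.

-0.308

n = 7, Σg = 223, Σh = 147, Σg² = 8389, Σh² = 3211, Σgh = 4560
nΣgh − ΣgΣh = 31920 − 32781 = -861
nΣg² − (Σg)² = 58723 − 49729 = 8994; nΣh² − (Σh)² = 22477 − 21609 = 868
r = -861 / √(8994 × 868) = -861 / 2794.0637 ≈ -0.308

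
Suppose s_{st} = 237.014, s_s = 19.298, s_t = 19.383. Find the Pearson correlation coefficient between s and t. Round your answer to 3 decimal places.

r = Cov(s,t) / (s_s · s_t) = 237.014 / (19.298 × 19.383)
  = 237.014 / 374.0531 ≈ 0.634

0.634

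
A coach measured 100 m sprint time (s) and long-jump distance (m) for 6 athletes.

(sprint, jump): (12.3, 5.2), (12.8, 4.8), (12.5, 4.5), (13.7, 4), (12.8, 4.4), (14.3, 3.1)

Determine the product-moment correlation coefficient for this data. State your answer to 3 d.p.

n = 6, Σx = 78.4, Σy = 26, Σx² = 1027.4, Σy² = 115.3, Σxy = 337.1
nΣxy − ΣxΣy = 2022.6 − 2038.4 = -15.8
nΣx² − (Σx)² = 6164.4 − 6146.56 = 17.84; nΣy² − (Σy)² = 691.8 − 676 = 15.8
r = -15.8 / √(17.84 × 15.8) = -15.8 / 16.7890 ≈ -0.941

-0.941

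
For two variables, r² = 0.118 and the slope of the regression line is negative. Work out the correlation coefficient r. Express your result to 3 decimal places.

-0.344

|r| = √0.118 = 0.344
The association is negative, so r = −0.344.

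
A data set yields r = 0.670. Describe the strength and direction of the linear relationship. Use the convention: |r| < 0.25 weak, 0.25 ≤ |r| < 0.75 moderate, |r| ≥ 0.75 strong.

moderate positive

r = 0.670 > 0 so the relationship is positive.
|r| = 0.670, which falls in the moderate range.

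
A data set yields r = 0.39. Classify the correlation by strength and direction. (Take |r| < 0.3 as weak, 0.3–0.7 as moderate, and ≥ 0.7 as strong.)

moderate positive

r = 0.39 > 0 so the relationship is positive.
|r| = 0.39, which falls in the moderate range.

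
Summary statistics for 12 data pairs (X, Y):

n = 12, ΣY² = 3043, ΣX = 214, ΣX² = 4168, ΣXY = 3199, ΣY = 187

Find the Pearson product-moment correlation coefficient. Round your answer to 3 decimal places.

r = (nΣXY − ΣXΣY) / √[(nΣX² − (ΣX)²)(nΣY² − (ΣY)²)]
Numerator: 12×3199 − 214×187 = -1630
Denominator: √[(50016 − 45796)(36516 − 34969)] = √[4220 × 1547] = 2555.0616
r = -1630 / 2555.0616 ≈ -0.638

-0.638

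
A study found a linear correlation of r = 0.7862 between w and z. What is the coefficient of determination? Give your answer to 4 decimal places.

r² = (0.7862)² = 0.6181

0.6181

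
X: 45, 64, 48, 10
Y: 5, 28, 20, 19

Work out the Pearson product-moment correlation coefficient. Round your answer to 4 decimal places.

n = 4, ΣX = 167, ΣY = 72, ΣX² = 8525, ΣY² = 1570, ΣXY = 3167
nΣXY − ΣXΣY = 12668 − 12024 = 644
nΣX² − (ΣX)² = 34100 − 27889 = 6211; nΣY² − (ΣY)² = 6280 − 5184 = 1096
r = 644 / √(6211 × 1096) = 644 / 2609.0719 ≈ 0.2468

0.2468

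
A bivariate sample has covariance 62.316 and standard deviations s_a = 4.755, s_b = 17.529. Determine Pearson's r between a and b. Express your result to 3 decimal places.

0.748

r = Cov(a,b) / (s_a · s_b) = 62.316 / (4.755 × 17.529)
  = 62.316 / 83.3504 ≈ 0.748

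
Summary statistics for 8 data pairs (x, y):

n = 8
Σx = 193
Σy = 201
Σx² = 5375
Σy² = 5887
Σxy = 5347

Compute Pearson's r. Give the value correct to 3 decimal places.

0.642

r = (nΣxy − ΣxΣy) / √[(nΣx² − (Σx)²)(nΣy² − (Σy)²)]
Numerator: 8×5347 − 193×201 = 3983
Denominator: √[(43000 − 37249)(47096 − 40401)] = √[5751 × 6695] = 6205.0741
r = 3983 / 6205.0741 ≈ 0.642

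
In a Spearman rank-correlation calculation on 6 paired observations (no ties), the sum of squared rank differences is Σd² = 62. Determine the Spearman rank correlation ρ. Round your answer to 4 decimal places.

ρ = 1 − 6Σd² / [n(n²−1)] = 1 − 6×62 / (6×35)
  = 1 − 372/210 = 1 − 1.77143 ≈ -0.7714

-0.7714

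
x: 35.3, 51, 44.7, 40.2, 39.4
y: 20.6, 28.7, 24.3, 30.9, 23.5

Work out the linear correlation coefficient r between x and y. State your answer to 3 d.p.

n = 5, Σx = 210.6, Σy = 128, Σx² = 9013.58, Σy² = 3345.6, Σxy = 5445.17
nΣxy − ΣxΣy = 27225.85 − 26956.8 = 269.05
nΣx² − (Σx)² = 45067.9 − 44352.36 = 715.54; nΣy² − (Σy)² = 16728 − 16384 = 344
r = 269.05 / √(715.54 × 344) = 269.05 / 496.1308 ≈ 0.542

0.542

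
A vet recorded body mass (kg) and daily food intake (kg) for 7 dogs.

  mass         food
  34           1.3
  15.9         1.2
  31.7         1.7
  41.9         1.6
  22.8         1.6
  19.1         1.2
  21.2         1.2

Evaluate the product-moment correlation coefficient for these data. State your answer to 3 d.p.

n = 7, Σx = 186.6, Σy = 9.8, Σx² = 5503.4, Σy² = 14.02, Σxy = 269.05
nΣxy − ΣxΣy = 1883.35 − 1828.68 = 54.67
nΣx² − (Σx)² = 38523.8 − 34819.56 = 3704.24; nΣy² − (Σy)² = 98.14 − 96.04 = 2.1
r = 54.67 / √(3704.24 × 2.1) = 54.67 / 88.1981 ≈ 0.620

0.620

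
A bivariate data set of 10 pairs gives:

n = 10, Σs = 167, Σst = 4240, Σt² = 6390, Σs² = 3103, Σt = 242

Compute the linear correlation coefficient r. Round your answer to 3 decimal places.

r = (nΣst − ΣsΣt) / √[(nΣs² − (Σs)²)(nΣt² − (Σt)²)]
Numerator: 10×4240 − 167×242 = 1986
Denominator: √[(31030 − 27889)(63900 − 58564)] = √[3141 × 5336] = 4093.9438
r = 1986 / 4093.9438 ≈ 0.485

0.485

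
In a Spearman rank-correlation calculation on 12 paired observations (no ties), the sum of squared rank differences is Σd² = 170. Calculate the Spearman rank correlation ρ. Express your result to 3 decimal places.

ρ = 1 − 6Σd² / [n(n²−1)] = 1 − 6×170 / (12×143)
  = 1 − 1020/1716 = 1 − 0.5944 ≈ 0.406

0.406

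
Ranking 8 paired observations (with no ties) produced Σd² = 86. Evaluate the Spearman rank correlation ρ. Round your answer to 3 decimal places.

-0.024

ρ = 1 − 6Σd² / [n(n²−1)] = 1 − 6×86 / (8×63)
  = 1 − 516/504 = 1 − 1.0238 ≈ -0.024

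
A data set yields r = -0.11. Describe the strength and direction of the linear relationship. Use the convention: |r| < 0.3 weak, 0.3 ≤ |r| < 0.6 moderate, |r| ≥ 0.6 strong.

weak negative

r = -0.11 < 0 so the relationship is negative.
|r| = 0.11, which falls in the weak range.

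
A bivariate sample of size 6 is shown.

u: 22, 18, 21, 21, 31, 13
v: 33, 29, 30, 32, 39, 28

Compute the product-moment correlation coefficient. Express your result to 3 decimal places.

0.956

n = 6, Σu = 126, Σv = 191, Σu² = 2820, Σv² = 6159, Σuv = 4123
nΣuv − ΣuΣv = 24738 − 24066 = 672
nΣu² − (Σu)² = 16920 − 15876 = 1044; nΣv² − (Σv)² = 36954 − 36481 = 473
r = 672 / √(1044 × 473) = 672 / 702.7176 ≈ 0.956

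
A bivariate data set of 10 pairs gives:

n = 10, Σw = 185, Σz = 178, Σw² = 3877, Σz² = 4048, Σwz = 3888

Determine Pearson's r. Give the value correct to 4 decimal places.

0.9410

r = (nΣwz − ΣwΣz) / √[(nΣw² − (Σw)²)(nΣz² − (Σz)²)]
Numerator: 10×3888 − 185×178 = 5950
Denominator: √[(38770 − 34225)(40480 − 31684)] = √[4545 × 8796] = 6322.8016
r = 5950 / 6322.8016 ≈ 0.9410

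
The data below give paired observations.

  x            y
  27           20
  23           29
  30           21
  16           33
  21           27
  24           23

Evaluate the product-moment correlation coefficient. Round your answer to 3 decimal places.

-0.911

n = 6, Σx = 141, Σy = 153, Σx² = 3431, Σy² = 4029, Σxy = 3484
nΣxy − ΣxΣy = 20904 − 21573 = -669
nΣx² − (Σx)² = 20586 − 19881 = 705; nΣy² − (Σy)² = 24174 − 23409 = 765
r = -669 / √(705 × 765) = -669 / 734.3875 ≈ -0.911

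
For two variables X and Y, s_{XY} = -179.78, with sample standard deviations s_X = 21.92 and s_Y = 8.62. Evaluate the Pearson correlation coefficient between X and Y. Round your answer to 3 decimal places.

-0.951

r = Cov(X,Y) / (s_X · s_Y) = -179.78 / (21.92 × 8.62)
  = -179.78 / 188.9504 ≈ -0.951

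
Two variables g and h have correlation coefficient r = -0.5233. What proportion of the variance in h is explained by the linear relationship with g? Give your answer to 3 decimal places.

r² = (-0.5233)² = 0.274

0.274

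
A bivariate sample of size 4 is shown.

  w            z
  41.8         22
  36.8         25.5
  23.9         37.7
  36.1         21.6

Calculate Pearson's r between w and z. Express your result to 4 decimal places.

-0.9410

n = 4, Σw = 138.6, Σz = 106.8, Σw² = 4975.9, Σz² = 3022.1, Σwz = 3538.79
nΣwz − ΣwΣz = 14155.16 − 14802.48 = -647.32
nΣw² − (Σw)² = 19903.6 − 19209.96 = 693.64; nΣz² − (Σz)² = 12088.4 − 11406.24 = 682.16
r = -647.32 / √(693.64 × 682.16) = -647.32 / 687.8761 ≈ -0.9410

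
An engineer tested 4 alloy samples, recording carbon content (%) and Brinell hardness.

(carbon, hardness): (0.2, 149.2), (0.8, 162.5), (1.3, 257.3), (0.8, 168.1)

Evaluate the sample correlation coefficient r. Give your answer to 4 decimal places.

n = 4, Σx = 3.1, Σy = 737.1, Σx² = 3.01, Σy² = 143127.79, Σxy = 628.81
nΣxy − ΣxΣy = 2515.24 − 2285.01 = 230.23
nΣx² − (Σx)² = 12.04 − 9.61 = 2.43; nΣy² − (Σy)² = 572511.16 − 543316.41 = 29194.75
r = 230.23 / √(2.43 × 29194.75) = 230.23 / 266.3517 ≈ 0.8644

0.8644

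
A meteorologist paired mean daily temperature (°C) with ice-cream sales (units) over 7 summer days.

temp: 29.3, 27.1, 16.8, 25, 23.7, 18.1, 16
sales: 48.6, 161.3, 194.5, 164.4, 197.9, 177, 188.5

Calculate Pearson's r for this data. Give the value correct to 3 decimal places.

-0.696

n = 7, Σx = 156, Σy = 1132.2, Σx² = 3645.44, Σy² = 199262.92, Σxy = 24082.74
nΣxy − ΣxΣy = 168579.18 − 176623.2 = -8044.02
nΣx² − (Σx)² = 25518.08 − 24336 = 1182.08; nΣy² − (Σy)² = 1394840.44 − 1281876.84 = 112963.6
r = -8044.02 / √(1182.08 × 112963.6) = -8044.02 / 11555.6052 ≈ -0.696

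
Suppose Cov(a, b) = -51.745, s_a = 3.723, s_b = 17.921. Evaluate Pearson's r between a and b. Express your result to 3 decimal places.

r = Cov(a,b) / (s_a · s_b) = -51.745 / (3.723 × 17.921)
  = -51.745 / 66.7199 ≈ -0.776

-0.776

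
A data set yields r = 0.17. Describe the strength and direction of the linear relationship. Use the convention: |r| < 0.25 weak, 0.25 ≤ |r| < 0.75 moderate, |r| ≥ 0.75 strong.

weak positive

r = 0.17 > 0 so the relationship is positive.
|r| = 0.17, which falls in the weak range.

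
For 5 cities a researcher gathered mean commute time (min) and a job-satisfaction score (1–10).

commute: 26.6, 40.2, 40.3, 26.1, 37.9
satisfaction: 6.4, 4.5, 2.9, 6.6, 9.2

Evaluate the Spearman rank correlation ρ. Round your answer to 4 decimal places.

Rank commute: 2, 4, 5, 1, 3
Rank satisfaction: 3, 2, 1, 4, 5
d = rank(commute) − rank(satisfaction): -1, 2, 4, -3, -2; Σd² = 34
ρ = 1 − 6Σd² / [n(n²−1)] = 1 − 6×34 / (5×24) = 1 − 204/120 ≈ -0.7000

-0.7000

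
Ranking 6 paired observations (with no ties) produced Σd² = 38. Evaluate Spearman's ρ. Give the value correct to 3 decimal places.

ρ = 1 − 6Σd² / [n(n²−1)] = 1 − 6×38 / (6×35)
  = 1 − 228/210 = 1 − 1.0857 ≈ -0.086

-0.086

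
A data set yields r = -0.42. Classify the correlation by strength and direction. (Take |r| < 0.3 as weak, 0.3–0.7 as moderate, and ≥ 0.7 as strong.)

r = -0.42 < 0 so the relationship is negative.
|r| = 0.42, which falls in the moderate range.

moderate negative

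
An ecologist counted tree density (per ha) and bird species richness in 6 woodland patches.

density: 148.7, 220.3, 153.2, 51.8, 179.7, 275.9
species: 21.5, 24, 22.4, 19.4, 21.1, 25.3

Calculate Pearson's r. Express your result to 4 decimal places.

0.9382

n = 6, Σx = 1029.6, Σy = 133.7, Σx² = 205210.16, Σy² = 3001.67, Σxy = 23692.79
nΣxy − ΣxΣy = 142156.74 − 137657.52 = 4499.22
nΣx² − (Σx)² = 1231260.96 − 1060076.16 = 171184.8; nΣy² − (Σy)² = 18010.02 − 17875.69 = 134.33
r = 4499.22 / √(171184.8 × 134.33) = 4499.22 / 4795.3367 ≈ 0.9382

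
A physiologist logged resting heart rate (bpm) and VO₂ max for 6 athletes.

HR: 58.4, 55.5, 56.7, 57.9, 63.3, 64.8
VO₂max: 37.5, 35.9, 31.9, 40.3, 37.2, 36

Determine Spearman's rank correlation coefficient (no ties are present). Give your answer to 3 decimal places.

0.371

Rank HR: 4, 1, 2, 3, 5, 6
Rank VO₂max: 5, 2, 1, 6, 4, 3
d = rank(HR) − rank(VO₂max): -1, -1, 1, -3, 1, 3; Σd² = 22
ρ = 1 − 6Σd² / [n(n²−1)] = 1 − 6×22 / (6×35) = 1 − 132/210 ≈ 0.371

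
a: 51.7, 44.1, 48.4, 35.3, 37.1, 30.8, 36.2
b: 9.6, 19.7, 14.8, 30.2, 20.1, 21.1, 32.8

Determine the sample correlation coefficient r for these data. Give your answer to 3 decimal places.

-0.746

n = 7, Σa = 283.6, Σb = 148.3, Σa² = 11841.84, Σb² = 3536.39, Σab = 5730.42
nΣab − ΣaΣb = 40112.94 − 42057.88 = -1944.94
nΣa² − (Σa)² = 82892.88 − 80428.96 = 2463.92; nΣb² − (Σb)² = 24754.73 − 21992.89 = 2761.84
r = -1944.94 / √(2463.92 × 2761.84) = -1944.94 / 2608.6304 ≈ -0.746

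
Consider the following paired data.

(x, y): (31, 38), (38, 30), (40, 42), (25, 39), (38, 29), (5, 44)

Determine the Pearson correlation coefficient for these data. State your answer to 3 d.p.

n = 6, Σx = 177, Σy = 222, Σx² = 6099, Σy² = 8406, Σxy = 6295
nΣxy − ΣxΣy = 37770 − 39294 = -1524
nΣx² − (Σx)² = 36594 − 31329 = 5265; nΣy² − (Σy)² = 50436 − 49284 = 1152
r = -1524 / √(5265 × 1152) = -1524 / 2462.7789 ≈ -0.619

-0.619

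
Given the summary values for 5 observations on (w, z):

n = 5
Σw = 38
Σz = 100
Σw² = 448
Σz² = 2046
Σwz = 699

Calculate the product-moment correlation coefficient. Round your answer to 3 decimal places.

-0.713

r = (nΣwz − ΣwΣz) / √[(nΣw² − (Σw)²)(nΣz² − (Σz)²)]
Numerator: 5×699 − 38×100 = -305
Denominator: √[(2240 − 1444)(10230 − 10000)] = √[796 × 230] = 427.8785
r = -305 / 427.8785 ≈ -0.713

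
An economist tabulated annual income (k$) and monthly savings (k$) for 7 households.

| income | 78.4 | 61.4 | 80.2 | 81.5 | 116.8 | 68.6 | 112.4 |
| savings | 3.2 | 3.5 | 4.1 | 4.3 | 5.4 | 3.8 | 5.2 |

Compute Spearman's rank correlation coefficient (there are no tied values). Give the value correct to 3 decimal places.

Rank income: 3, 1, 4, 5, 7, 2, 6
Rank savings: 1, 2, 4, 5, 7, 3, 6
d = rank(income) − rank(savings): 2, -1, 0, 0, 0, -1, 0; Σd² = 6
ρ = 1 − 6Σd² / [n(n²−1)] = 1 − 6×6 / (7×48) = 1 − 36/336 ≈ 0.893

0.893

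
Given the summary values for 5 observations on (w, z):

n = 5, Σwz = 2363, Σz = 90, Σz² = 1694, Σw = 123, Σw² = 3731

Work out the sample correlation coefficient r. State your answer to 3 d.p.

0.652

r = (nΣwz − ΣwΣz) / √[(nΣw² − (Σw)²)(nΣz² − (Σz)²)]
Numerator: 5×2363 − 123×90 = 745
Denominator: √[(18655 − 15129)(8470 − 8100)] = √[3526 × 370] = 1142.1996
r = 745 / 1142.1996 ≈ 0.652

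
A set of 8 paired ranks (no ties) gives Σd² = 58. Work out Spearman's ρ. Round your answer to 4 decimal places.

0.3095

ρ = 1 − 6Σd² / [n(n²−1)] = 1 − 6×58 / (8×63)
  = 1 − 348/504 = 1 − 0.69048 ≈ 0.3095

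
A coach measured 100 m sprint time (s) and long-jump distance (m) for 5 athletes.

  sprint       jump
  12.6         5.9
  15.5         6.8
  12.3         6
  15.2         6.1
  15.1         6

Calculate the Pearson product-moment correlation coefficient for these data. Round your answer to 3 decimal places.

n = 5, Σx = 70.7, Σy = 30.8, Σx² = 1009.35, Σy² = 190.26, Σxy = 436.86
nΣxy − ΣxΣy = 2184.3 − 2177.56 = 6.74
nΣx² − (Σx)² = 5046.75 − 4998.49 = 48.26; nΣy² − (Σy)² = 951.3 − 948.64 = 2.66
r = 6.74 / √(48.26 × 2.66) = 6.74 / 11.3301 ≈ 0.595

0.595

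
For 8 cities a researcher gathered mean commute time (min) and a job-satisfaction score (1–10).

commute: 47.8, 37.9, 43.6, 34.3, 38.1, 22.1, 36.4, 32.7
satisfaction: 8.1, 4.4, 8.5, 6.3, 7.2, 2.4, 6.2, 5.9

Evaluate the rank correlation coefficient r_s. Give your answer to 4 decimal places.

0.8095

Rank commute: 8, 5, 7, 3, 6, 1, 4, 2
Rank satisfaction: 7, 2, 8, 5, 6, 1, 4, 3
d = rank(commute) − rank(satisfaction): 1, 3, -1, -2, 0, 0, 0, -1; Σd² = 16
ρ = 1 − 6Σd² / [n(n²−1)] = 1 − 6×16 / (8×63) = 1 − 96/504 ≈ 0.8095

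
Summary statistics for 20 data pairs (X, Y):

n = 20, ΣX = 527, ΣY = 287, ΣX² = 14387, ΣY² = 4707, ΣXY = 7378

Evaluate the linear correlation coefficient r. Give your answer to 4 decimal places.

-0.3398

r = (nΣXY − ΣXΣY) / √[(nΣX² − (ΣX)²)(nΣY² − (ΣY)²)]
Numerator: 20×7378 − 527×287 = -3689
Denominator: √[(287740 − 277729)(94140 − 82369)] = √[10011 × 11771] = 10855.3895
r = -3689 / 10855.3895 ≈ -0.3398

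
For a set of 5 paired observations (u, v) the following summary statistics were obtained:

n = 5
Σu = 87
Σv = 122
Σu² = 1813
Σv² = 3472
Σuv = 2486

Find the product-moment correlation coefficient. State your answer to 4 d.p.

0.9436

r = (nΣuv − ΣuΣv) / √[(nΣu² − (Σu)²)(nΣv² − (Σv)²)]
Numerator: 5×2486 − 87×122 = 1816
Denominator: √[(9065 − 7569)(17360 − 14884)] = √[1496 × 2476] = 1924.6028
r = 1816 / 1924.6028 ≈ 0.9436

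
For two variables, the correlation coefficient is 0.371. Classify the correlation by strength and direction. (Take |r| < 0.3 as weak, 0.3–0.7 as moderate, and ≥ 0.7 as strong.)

moderate positive

r = 0.371 > 0 so the relationship is positive.
|r| = 0.371, which falls in the moderate range.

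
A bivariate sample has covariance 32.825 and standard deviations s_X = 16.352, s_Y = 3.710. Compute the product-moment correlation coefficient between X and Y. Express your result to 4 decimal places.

r = Cov(X,Y) / (s_X · s_Y) = 32.825 / (16.352 × 3.710)
  = 32.825 / 60.6659 ≈ 0.5411

0.5411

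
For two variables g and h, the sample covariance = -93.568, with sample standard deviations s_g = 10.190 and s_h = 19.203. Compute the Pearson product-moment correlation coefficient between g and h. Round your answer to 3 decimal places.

-0.478

r = Cov(g,h) / (s_g · s_h) = -93.568 / (10.190 × 19.203)
  = -93.568 / 195.6786 ≈ -0.478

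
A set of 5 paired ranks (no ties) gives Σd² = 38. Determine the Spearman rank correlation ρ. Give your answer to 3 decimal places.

-0.900

ρ = 1 − 6Σd² / [n(n²−1)] = 1 − 6×38 / (5×24)
  = 1 − 228/120 = 1 − 1.9000 ≈ -0.900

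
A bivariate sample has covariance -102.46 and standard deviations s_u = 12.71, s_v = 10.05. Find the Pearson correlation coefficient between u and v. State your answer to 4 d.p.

r = Cov(u,v) / (s_u · s_v) = -102.46 / (12.71 × 10.05)
  = -102.46 / 127.7355 ≈ -0.8021

-0.8021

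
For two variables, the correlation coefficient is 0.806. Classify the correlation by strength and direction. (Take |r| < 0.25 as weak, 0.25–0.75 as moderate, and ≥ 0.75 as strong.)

r = 0.806 > 0 so the relationship is positive.
|r| = 0.806, which falls in the strong range.

strong positive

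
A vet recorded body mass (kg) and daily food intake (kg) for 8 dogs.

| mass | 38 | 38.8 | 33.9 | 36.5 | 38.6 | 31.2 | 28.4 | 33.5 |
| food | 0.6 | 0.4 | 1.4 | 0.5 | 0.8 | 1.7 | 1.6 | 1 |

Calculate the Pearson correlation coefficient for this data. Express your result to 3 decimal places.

n = 8, Σx = 278.9, Σy = 8, Σx² = 9823.11, Σy² = 9.82, Σxy = 266.89
nΣxy − ΣxΣy = 2135.12 − 2231.2 = -96.08
nΣx² − (Σx)² = 78584.88 − 77785.21 = 799.67; nΣy² − (Σy)² = 78.56 − 64 = 14.56
r = -96.08 / √(799.67 × 14.56) = -96.08 / 107.9036 ≈ -0.890

-0.890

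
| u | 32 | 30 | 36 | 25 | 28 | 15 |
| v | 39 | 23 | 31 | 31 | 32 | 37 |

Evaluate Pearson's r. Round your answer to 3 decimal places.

-0.295

n = 6, Σu = 166, Σv = 193, Σu² = 4854, Σv² = 6365, Σuv = 5280
nΣuv − ΣuΣv = 31680 − 32038 = -358
nΣu² − (Σu)² = 29124 − 27556 = 1568; nΣv² − (Σv)² = 38190 − 37249 = 941
r = -358 / √(1568 × 941) = -358 / 1214.6967 ≈ -0.295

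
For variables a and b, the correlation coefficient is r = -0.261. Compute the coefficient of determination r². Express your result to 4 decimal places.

r² = (-0.261)² = 0.0681

0.0681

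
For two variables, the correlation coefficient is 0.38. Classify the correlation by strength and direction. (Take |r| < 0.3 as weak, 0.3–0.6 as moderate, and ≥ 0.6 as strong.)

moderate positive

r = 0.38 > 0 so the relationship is positive.
|r| = 0.38, which falls in the moderate range.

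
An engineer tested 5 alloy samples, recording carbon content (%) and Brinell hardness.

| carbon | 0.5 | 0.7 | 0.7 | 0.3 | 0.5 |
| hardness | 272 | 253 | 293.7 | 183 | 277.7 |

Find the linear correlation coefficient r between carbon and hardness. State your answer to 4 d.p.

0.7447

n = 5, Σx = 2.7, Σy = 1279.4, Σx² = 1.57, Σy² = 334858.98, Σxy = 712.44
nΣxy − ΣxΣy = 3562.2 − 3454.38 = 107.82
nΣx² − (Σx)² = 7.85 − 7.29 = 0.56; nΣy² − (Σy)² = 1674294.9 − 1636864.36 = 37430.54
r = 107.82 / √(0.56 × 37430.54) = 107.82 / 144.7795 ≈ 0.7447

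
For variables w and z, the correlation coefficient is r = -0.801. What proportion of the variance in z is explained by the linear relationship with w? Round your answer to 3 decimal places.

0.642

r² = (-0.801)² = 0.642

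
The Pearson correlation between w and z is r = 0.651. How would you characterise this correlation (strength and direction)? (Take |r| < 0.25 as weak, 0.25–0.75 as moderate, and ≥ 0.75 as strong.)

moderate positive

r = 0.651 > 0 so the relationship is positive.
|r| = 0.651, which falls in the moderate range.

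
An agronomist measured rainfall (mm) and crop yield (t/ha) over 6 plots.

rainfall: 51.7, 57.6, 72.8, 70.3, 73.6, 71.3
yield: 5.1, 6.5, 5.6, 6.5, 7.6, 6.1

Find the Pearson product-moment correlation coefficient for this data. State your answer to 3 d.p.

0.515

n = 6, Σx = 397.3, Σy = 37.4, Σx² = 26733.23, Σy² = 236.84, Σxy = 2496.99
nΣxy − ΣxΣy = 14981.94 − 14859.02 = 122.92
nΣx² − (Σx)² = 160399.38 − 157847.29 = 2552.09; nΣy² − (Σy)² = 1421.04 − 1398.76 = 22.28
r = 122.92 / √(2552.09 × 22.28) = 122.92 / 238.4545 ≈ 0.515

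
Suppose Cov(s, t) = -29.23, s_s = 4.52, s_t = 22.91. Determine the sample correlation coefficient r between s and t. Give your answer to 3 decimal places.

r = Cov(s,t) / (s_s · s_t) = -29.23 / (4.52 × 22.91)
  = -29.23 / 103.5532 ≈ -0.282

-0.282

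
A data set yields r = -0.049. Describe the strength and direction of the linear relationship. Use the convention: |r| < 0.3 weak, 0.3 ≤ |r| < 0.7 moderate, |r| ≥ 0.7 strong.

weak negative

r = -0.049 < 0 so the relationship is negative.
|r| = 0.049, which falls in the weak range.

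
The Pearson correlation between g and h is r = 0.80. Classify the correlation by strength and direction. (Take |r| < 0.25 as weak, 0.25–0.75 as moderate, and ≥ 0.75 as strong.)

r = 0.80 > 0 so the relationship is positive.
|r| = 0.80, which falls in the strong range.

strong positive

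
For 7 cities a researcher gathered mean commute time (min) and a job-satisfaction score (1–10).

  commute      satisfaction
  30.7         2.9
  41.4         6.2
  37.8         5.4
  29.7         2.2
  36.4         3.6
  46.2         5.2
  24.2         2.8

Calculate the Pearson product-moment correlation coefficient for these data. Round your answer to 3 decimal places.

0.834

n = 7, Σx = 246.4, Σy = 28.3, Σx² = 9012.42, Σy² = 128.69, Σxy = 1054.21
nΣxy − ΣxΣy = 7379.47 − 6973.12 = 406.35
nΣx² − (Σx)² = 63086.94 − 60712.96 = 2373.98; nΣy² − (Σy)² = 900.83 − 800.89 = 99.94
r = 406.35 / √(2373.98 × 99.94) = 406.35 / 487.0889 ≈ 0.834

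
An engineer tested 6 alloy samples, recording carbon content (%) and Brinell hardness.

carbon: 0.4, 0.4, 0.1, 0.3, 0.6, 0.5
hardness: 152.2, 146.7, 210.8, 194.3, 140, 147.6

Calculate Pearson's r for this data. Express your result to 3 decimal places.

n = 6, Σx = 2.3, Σy = 991.6, Σx² = 1.03, Σy² = 168260.62, Σxy = 356.73
nΣxy − ΣxΣy = 2140.38 − 2280.68 = -140.3
nΣx² − (Σx)² = 6.18 − 5.29 = 0.89; nΣy² − (Σy)² = 1009563.72 − 983270.56 = 26293.16
r = -140.3 / √(0.89 × 26293.16) = -140.3 / 152.9736 ≈ -0.917

-0.917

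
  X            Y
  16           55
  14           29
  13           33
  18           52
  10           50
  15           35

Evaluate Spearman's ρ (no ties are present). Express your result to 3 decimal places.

Rank X: 5, 3, 2, 6, 1, 4
Rank Y: 6, 1, 2, 5, 4, 3
d = rank(X) − rank(Y): -1, 2, 0, 1, -3, 1; Σd² = 16
ρ = 1 − 6Σd² / [n(n²−1)] = 1 − 6×16 / (6×35) = 1 − 96/210 ≈ 0.543

0.543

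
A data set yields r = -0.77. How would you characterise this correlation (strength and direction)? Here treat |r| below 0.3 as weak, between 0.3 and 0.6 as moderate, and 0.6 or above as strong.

r = -0.77 < 0 so the relationship is negative.
|r| = 0.77, which falls in the strong range.

strong negative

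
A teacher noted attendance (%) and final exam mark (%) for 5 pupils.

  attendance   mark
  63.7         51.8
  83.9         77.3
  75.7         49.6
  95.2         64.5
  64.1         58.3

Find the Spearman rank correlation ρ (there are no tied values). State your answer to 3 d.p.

0.600

Rank attendance: 1, 4, 3, 5, 2
Rank mark: 2, 5, 1, 4, 3
d = rank(attendance) − rank(mark): -1, -1, 2, 1, -1; Σd² = 8
ρ = 1 − 6Σd² / [n(n²−1)] = 1 − 6×8 / (5×24) = 1 − 48/120 ≈ 0.600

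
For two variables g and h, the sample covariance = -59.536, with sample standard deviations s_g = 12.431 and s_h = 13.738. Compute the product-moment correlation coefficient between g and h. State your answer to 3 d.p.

r = Cov(g,h) / (s_g · s_h) = -59.536 / (12.431 × 13.738)
  = -59.536 / 170.7771 ≈ -0.349

-0.349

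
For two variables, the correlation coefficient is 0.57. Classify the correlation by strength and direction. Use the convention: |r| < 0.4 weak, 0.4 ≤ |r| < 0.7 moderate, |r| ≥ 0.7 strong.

moderate positive

r = 0.57 > 0 so the relationship is positive.
|r| = 0.57, which falls in the moderate range.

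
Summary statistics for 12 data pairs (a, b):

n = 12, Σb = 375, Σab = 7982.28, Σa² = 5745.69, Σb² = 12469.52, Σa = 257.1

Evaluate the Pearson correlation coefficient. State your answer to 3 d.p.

-0.123

r = (nΣab − ΣaΣb) / √[(nΣa² − (Σa)²)(nΣb² − (Σb)²)]
Numerator: 12×7982.28 − 257.1×375 = -625.14
Denominator: √[(68948.28 − 66100.41)(149634.24 − 140625)] = √[2847.87 × 9009.24] = 5065.2882
r = -625.14 / 5065.2882 ≈ -0.123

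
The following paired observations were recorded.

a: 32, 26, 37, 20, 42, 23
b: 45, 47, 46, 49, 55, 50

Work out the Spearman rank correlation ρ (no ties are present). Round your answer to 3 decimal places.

Rank a: 4, 3, 5, 1, 6, 2
Rank b: 1, 3, 2, 4, 6, 5
d = rank(a) − rank(b): 3, 0, 3, -3, 0, -3; Σd² = 36
ρ = 1 − 6Σd² / [n(n²−1)] = 1 − 6×36 / (6×35) = 1 − 216/210 ≈ -0.029

-0.029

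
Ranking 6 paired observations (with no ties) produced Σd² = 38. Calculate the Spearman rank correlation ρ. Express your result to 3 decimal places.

ρ = 1 − 6Σd² / [n(n²−1)] = 1 − 6×38 / (6×35)
  = 1 − 228/210 = 1 − 1.0857 ≈ -0.086

-0.086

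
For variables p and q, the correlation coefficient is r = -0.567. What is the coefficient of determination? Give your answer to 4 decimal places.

r² = (-0.567)² = 0.3215

0.3215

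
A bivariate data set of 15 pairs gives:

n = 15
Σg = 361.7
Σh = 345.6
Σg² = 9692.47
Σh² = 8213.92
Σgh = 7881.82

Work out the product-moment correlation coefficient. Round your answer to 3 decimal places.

-0.915

r = (nΣgh − ΣgΣh) / √[(nΣg² − (Σg)²)(nΣh² − (Σh)²)]
Numerator: 15×7881.82 − 361.7×345.6 = -6776.22
Denominator: √[(145387.05 − 130826.89)(123208.8 − 119439.36)] = √[14560.16 × 3769.44] = 7408.3500
r = -6776.22 / 7408.3500 ≈ -0.915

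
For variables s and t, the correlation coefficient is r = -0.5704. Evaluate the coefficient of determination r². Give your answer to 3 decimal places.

0.325

r² = (-0.5704)² = 0.325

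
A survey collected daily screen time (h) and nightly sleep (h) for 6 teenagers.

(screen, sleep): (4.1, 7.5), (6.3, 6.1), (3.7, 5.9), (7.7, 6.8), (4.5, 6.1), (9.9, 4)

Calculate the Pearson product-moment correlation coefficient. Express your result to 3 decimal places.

n = 6, Σx = 36.2, Σy = 36.4, Σx² = 247.74, Σy² = 227.72, Σxy = 210.42
nΣxy − ΣxΣy = 1262.52 − 1317.68 = -55.16
nΣx² − (Σx)² = 1486.44 − 1310.44 = 176; nΣy² − (Σy)² = 1366.32 − 1324.96 = 41.36
r = -55.16 / √(176 × 41.36) = -55.16 / 85.3192 ≈ -0.647

-0.647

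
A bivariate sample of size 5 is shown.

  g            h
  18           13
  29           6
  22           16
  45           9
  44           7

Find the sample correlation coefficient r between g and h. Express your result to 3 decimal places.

-0.663

n = 5, Σg = 158, Σh = 51, Σg² = 5610, Σh² = 591, Σgh = 1473
nΣgh − ΣgΣh = 7365 − 8058 = -693
nΣg² − (Σg)² = 28050 − 24964 = 3086; nΣh² − (Σh)² = 2955 − 2601 = 354
r = -693 / √(3086 × 354) = -693 / 1045.2005 ≈ -0.663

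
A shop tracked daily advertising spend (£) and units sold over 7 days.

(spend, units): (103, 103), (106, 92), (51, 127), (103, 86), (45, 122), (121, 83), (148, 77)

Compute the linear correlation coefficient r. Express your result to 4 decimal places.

-0.9518

n = 7, Σx = 677, Σy = 690, Σx² = 73625, Σy² = 70300, Σxy = 62625
nΣxy − ΣxΣy = 438375 − 467130 = -28755
nΣx² − (Σx)² = 515375 − 458329 = 57046; nΣy² − (Σy)² = 492100 − 476100 = 16000
r = -28755 / √(57046 × 16000) = -28755 / 30211.5210 ≈ -0.9518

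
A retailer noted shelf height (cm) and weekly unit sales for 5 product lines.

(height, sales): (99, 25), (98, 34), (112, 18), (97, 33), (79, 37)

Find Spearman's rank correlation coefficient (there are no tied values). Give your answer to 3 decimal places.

-0.900

Rank height: 4, 3, 5, 2, 1
Rank sales: 2, 4, 1, 3, 5
d = rank(height) − rank(sales): 2, -1, 4, -1, -4; Σd² = 38
ρ = 1 − 6Σd² / [n(n²−1)] = 1 − 6×38 / (5×24) = 1 − 228/120 ≈ -0.900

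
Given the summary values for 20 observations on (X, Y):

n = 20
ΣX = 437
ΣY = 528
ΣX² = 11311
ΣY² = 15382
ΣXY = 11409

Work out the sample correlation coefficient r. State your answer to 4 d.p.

r = (nΣXY − ΣXΣY) / √[(nΣX² − (ΣX)²)(nΣY² − (ΣY)²)]
Numerator: 20×11409 − 437×528 = -2556
Denominator: √[(226220 − 190969)(307640 − 278784)] = √[35251 × 28856] = 31893.6178
r = -2556 / 31893.6178 ≈ -0.0801

-0.0801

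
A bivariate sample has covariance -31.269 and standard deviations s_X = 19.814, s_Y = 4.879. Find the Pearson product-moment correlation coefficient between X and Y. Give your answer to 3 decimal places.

r = Cov(X,Y) / (s_X · s_Y) = -31.269 / (19.814 × 4.879)
  = -31.269 / 96.6725 ≈ -0.323

-0.323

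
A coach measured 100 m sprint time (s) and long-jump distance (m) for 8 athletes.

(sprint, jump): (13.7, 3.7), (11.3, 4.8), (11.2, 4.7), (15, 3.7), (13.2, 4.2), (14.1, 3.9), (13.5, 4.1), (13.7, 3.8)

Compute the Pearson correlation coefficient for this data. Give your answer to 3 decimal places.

n = 8, Σx = 105.7, Σy = 32.9, Σx² = 1408.81, Σy² = 136.61, Σxy = 430.91
nΣxy − ΣxΣy = 3447.28 − 3477.53 = -30.25
nΣx² − (Σx)² = 11270.48 − 11172.49 = 97.99; nΣy² − (Σy)² = 1092.88 − 1082.41 = 10.47
r = -30.25 / √(97.99 × 10.47) = -30.25 / 32.0305 ≈ -0.944

-0.944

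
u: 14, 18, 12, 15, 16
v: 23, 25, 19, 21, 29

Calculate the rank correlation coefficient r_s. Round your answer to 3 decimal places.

0.800

Rank u: 2, 5, 1, 3, 4
Rank v: 3, 4, 1, 2, 5
d = rank(u) − rank(v): -1, 1, 0, 1, -1; Σd² = 4
ρ = 1 − 6Σd² / [n(n²−1)] = 1 − 6×4 / (5×24) = 1 − 24/120 ≈ 0.800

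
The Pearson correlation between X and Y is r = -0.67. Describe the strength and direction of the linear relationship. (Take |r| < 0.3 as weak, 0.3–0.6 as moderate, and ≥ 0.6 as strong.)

r = -0.67 < 0 so the relationship is negative.
|r| = 0.67, which falls in the strong range.

strong negative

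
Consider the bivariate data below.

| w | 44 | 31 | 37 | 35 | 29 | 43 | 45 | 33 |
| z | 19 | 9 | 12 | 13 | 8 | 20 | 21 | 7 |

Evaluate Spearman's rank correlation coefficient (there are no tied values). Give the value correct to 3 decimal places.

Rank w: 7, 2, 5, 4, 1, 6, 8, 3
Rank z: 6, 3, 4, 5, 2, 7, 8, 1
d = rank(w) − rank(z): 1, -1, 1, -1, -1, -1, 0, 2; Σd² = 10
ρ = 1 − 6Σd² / [n(n²−1)] = 1 − 6×10 / (8×63) = 1 − 60/504 ≈ 0.881

0.881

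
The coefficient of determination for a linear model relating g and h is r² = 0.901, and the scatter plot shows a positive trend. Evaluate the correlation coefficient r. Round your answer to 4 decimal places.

0.9492

|r| = √0.901 = 0.9492
The association is positive, so r = 0.9492.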